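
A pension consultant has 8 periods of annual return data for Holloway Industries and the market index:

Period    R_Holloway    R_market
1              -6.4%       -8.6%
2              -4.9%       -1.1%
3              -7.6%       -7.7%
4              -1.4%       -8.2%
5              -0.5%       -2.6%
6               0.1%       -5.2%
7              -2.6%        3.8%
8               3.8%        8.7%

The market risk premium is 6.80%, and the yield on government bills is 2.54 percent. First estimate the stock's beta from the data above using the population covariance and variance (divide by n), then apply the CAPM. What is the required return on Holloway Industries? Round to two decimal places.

5.14%

Mean R_i = (-6.4 − 4.9 − 7.6 − 1.4 − 0.5 + 0.1 − 2.6 + 3.8) / 8 = -2.4375%
Mean R_m = (-8.6 − 1.1 − 7.7 − 8.2 − 2.6 − 5.2 + 3.8 + 8.7) / 8 = -2.6125%
Σ(R_i − R̄_i)(R_m − R̄_m) = 103.4463  ⇒  Cov = 103.4463 / 8 = 12.9308
Σ(R_m − R̄_m)² = 271.0288  ⇒  Var(R_m) = 271.0288 / 8 = 33.8786
β = Cov / Var(R_m) = 12.9308 / 33.8786 = 0.3817
E(R) = R_f + β × MRP = 2.54% + 0.3817 × 6.80% = 5.14%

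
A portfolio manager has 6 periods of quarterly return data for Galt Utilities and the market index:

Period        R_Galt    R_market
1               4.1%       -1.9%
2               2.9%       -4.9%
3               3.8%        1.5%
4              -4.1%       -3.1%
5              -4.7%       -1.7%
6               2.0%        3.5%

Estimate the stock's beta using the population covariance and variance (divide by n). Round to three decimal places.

Mean R_i = (4.1 + 2.9 + 3.8 − 4.1 − 4.7 + 2.0) / 6 = 0.6667%
Mean R_m = (-1.9 − 4.9 + 1.5 − 3.1 − 1.7 + 3.5) / 6 = -1.1000%
Σ(R_i − R̄_i)(R_m − R̄_m) = 15.8000  ⇒  Cov = 15.8000 / 6 = 2.6333
Σ(R_m − R̄_m)² = 47.3600  ⇒  Var(R_m) = 47.3600 / 6 = 7.8933
β = Cov / Var(R_m) = 2.6333 / 7.8933 = 0.3336

0.334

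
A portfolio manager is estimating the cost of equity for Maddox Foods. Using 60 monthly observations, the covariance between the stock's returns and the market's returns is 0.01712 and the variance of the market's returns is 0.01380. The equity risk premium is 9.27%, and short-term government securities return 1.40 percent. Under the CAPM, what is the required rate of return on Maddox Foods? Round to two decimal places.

β = Cov(R_i, R_m) / Var(R_m) = 0.01712 / 0.01380 = 1.2406
E(R) = R_f + β × MRP = 1.40% + 1.2406 × 9.27% = 12.90%

12.90%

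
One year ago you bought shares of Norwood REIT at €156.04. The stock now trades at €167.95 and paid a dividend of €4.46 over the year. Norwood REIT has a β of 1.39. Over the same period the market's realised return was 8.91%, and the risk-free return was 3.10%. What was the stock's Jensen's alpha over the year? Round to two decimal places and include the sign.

Realised HPR = (P1 + D1 − P0) / P0 = (167.95 + 4.46 − 156.04) / 156.04 = 16.37 / 156.04 = 10.4909%
MRP = 8.91% − 3.10% = 5.81%
CAPM required = R_f + β·MRP = 3.10% + 1.39 × 5.81% = 11.1759%
α = realised − required = 10.4909% − 11.1759% = -0.69%

-0.69%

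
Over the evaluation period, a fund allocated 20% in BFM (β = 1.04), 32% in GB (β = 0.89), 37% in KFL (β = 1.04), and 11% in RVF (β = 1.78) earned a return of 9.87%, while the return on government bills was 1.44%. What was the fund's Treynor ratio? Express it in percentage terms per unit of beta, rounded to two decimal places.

β_P = 0.20×1.04 + 0.32×0.89 + 0.37×1.04 + 0.11×1.78 = 1.0734
Treynor = (R_P − R_f) / β_P = (9.87% − 1.44%) / 1.0734 = 8.43% / 1.0734 = 7.85%

7.85%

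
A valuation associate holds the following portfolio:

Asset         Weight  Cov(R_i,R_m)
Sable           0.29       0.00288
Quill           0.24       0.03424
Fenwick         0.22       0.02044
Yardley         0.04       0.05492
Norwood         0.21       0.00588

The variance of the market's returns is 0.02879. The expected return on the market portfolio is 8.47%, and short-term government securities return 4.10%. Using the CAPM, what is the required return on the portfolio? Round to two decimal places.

6.68%

β_Sable = 0.00288 / 0.02879 = 0.1000
β_Quill = 0.03424 / 0.02879 = 1.1893
β_Fenwick = 0.02044 / 0.02879 = 0.7100
β_Yardley = 0.05492 / 0.02879 = 1.9076
β_Norwood = 0.00588 / 0.02879 = 0.2042
β_P = Σ w_i β_i = 0.29×0.1000 + 0.24×1.1893 + 0.22×0.7100 + 0.04×1.9076 + 0.21×0.2042 = 0.5898
MRP = 8.47% − 4.10% = 4.37%
E(R_P) = R_f + β_P × MRP = 4.10% + 0.5898 × 4.37% = 6.68%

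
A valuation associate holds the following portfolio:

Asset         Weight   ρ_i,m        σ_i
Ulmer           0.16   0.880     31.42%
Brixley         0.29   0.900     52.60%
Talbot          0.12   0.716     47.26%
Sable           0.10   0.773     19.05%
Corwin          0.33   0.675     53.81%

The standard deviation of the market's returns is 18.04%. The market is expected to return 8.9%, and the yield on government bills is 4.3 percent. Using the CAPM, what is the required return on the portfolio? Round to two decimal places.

13.40%

β_Ulmer = 0.880 × 31.42% / 18.04% = 1.5327
β_Brixley = 0.900 × 52.60% / 18.04% = 2.6242
β_Talbot = 0.716 × 47.26% / 18.04% = 1.8757
β_Sable = 0.773 × 19.05% / 18.04% = 0.8163
β_Corwin = 0.675 × 53.81% / 18.04% = 2.0134
β_P = Σ w_i β_i = 0.16×1.5327 + 0.29×2.6242 + 0.12×1.8757 + 0.10×0.8163 + 0.33×2.0134 = 1.9774
MRP = 8.9% − 4.3% = 4.60%
E(R_P) = R_f + β_P × MRP = 4.3% + 1.9774 × 4.6% = 13.40%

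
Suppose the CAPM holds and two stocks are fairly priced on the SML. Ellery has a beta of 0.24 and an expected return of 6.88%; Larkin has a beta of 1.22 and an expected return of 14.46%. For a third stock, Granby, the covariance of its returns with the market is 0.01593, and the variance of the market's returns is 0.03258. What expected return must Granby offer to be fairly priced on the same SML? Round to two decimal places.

MRP = (14.46% − 6.88%) / (1.22 − 0.24) = 7.7347%
R_f = 6.88% − 0.24 × 7.7347% = 5.0237%
β_Granby = Cov / Var(R_m) = 0.01593 / 0.03258 = 0.4890
E(R_Granby) = R_f + β × MRP = 5.0237% + 0.4890 × 7.7347% = 8.81%

8.81%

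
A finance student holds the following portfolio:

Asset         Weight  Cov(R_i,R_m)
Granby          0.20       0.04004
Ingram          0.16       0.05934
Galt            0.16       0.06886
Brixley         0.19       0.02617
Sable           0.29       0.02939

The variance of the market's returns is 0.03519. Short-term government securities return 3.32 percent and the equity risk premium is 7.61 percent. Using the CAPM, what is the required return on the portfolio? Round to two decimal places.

12.41%

β_Granby = 0.04004 / 0.03519 = 1.1378
β_Ingram = 0.05934 / 0.03519 = 1.6863
β_Galt = 0.06886 / 0.03519 = 1.9568
β_Brixley = 0.02617 / 0.03519 = 0.7437
β_Sable = 0.02939 / 0.03519 = 0.8352
β_P = Σ w_i β_i = 0.20×1.1378 + 0.16×1.6863 + 0.16×1.9568 + 0.19×0.7437 + 0.29×0.8352 = 1.1940
E(R_P) = R_f + β_P × MRP = 3.32% + 1.1940 × 7.61% = 12.41%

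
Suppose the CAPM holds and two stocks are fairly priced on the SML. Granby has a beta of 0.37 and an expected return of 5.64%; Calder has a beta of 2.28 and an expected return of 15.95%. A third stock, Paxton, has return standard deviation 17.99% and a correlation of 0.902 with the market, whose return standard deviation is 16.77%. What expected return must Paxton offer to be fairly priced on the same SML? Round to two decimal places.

8.87%

MRP = (15.95% − 5.64%) / (2.28 − 0.37) = 5.3979%
R_f = 5.64% − 0.37 × 5.3979% = 3.6428%
β_Paxton = ρ·σ_i/σ_m = 0.902 × 17.99 / 16.77 = 0.9676
E(R_Paxton) = R_f + β × MRP = 3.6428% + 0.9676 × 5.3979% = 8.87%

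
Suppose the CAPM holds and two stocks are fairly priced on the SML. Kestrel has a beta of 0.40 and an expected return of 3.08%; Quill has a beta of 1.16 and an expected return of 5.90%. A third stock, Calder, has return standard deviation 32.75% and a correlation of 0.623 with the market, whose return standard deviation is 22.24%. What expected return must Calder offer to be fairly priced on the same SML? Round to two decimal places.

5.00%

MRP = (5.90% − 3.08%) / (1.16 − 0.40) = 3.7105%
R_f = 3.08% − 0.40 × 3.7105% = 1.5958%
β_Calder = ρ·σ_i/σ_m = 0.623 × 32.75 / 22.24 = 0.9174
E(R_Calder) = R_f + β × MRP = 1.5958% + 0.9174 × 3.7105% = 5.00%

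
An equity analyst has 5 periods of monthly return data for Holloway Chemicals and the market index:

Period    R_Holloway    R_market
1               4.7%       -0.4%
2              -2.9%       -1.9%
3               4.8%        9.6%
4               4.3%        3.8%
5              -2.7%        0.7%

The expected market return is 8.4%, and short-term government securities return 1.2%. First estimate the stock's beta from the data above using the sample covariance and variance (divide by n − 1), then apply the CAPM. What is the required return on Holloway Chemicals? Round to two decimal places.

Mean R_i = (4.7 − 2.9 + 4.8 + 4.3 − 2.7) / 5 = 1.6400%
Mean R_m = (-0.4 − 1.9 + 9.6 + 3.8 + 0.7) / 5 = 2.3600%
Σ(R_i − R̄_i)(R_m − R̄_m) = 44.8080  ⇒  Cov = 44.8080 / 4 = 11.2020
Σ(R_m − R̄_m)² = 83.0120  ⇒  Var(R_m) = 83.0120 / 4 = 20.7530
β = Cov / Var(R_m) = 11.2020 / 20.7530 = 0.5398
MRP = 8.4% − 1.2% = 7.20%
E(R) = R_f + β × MRP = 1.2% + 0.5398 × 7.2% = 5.09%

5.09%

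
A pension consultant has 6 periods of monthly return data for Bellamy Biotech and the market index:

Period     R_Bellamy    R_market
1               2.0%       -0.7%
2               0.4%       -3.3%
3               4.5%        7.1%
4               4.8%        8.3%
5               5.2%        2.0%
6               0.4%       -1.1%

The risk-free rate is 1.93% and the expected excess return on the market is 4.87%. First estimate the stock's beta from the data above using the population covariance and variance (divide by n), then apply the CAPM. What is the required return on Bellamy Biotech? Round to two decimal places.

Mean R_i = (2.0 + 0.4 + 4.5 + 4.8 + 5.2 + 0.4) / 6 = 2.8833%
Mean R_m = (-0.7 − 3.3 + 7.1 + 8.3 + 2.0 − 1.1) / 6 = 2.0500%
Σ(R_i − R̄_i)(R_m − R̄_m) = 43.5650  ⇒  Cov = 43.5650 / 6 = 7.2608
Σ(R_m − R̄_m)² = 110.6750  ⇒  Var(R_m) = 110.6750 / 6 = 18.4458
β = Cov / Var(R_m) = 7.2608 / 18.4458 = 0.3936
E(R) = R_f + β × MRP = 1.93% + 0.3936 × 4.87% = 3.85%

3.85%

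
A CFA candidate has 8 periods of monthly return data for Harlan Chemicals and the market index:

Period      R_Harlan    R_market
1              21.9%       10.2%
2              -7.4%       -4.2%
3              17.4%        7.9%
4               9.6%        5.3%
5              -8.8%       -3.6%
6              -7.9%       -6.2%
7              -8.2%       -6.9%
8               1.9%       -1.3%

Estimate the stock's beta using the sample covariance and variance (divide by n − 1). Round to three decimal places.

Mean R_i = (21.9 − 7.4 + 17.4 + 9.6 − 8.8 − 7.9 − 8.2 + 1.9) / 8 = 2.3125%
Mean R_m = (10.2 − 4.2 + 7.9 + 5.3 − 3.6 − 6.2 − 6.9 − 1.3) / 8 = 0.1500%
Σ(R_i − R̄_i)(R_m − R̄_m) = 574.7950  ⇒  Cov = 574.7950 / 7 = 82.1136
Σ(R_m − R̄_m)² = 312.7000  ⇒  Var(R_m) = 312.7000 / 7 = 44.6714
β = Cov / Var(R_m) = 82.1136 / 44.6714 = 1.8382

1.838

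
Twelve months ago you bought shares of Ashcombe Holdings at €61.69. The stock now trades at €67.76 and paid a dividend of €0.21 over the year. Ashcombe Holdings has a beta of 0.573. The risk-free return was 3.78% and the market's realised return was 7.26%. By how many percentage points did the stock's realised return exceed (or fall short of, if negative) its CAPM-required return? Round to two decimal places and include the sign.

+4.41%

Realised HPR = (P1 + D1 − P0) / P0 = (67.76 + 0.21 − 61.69) / 61.69 = 6.28 / 61.69 = 10.1799%
MRP = 7.26% − 3.78% = 3.48%
CAPM required = R_f + β·MRP = 3.78% + 0.573 × 3.48% = 5.77404%
α = realised − required = 10.1799% − 5.77404% = +4.41%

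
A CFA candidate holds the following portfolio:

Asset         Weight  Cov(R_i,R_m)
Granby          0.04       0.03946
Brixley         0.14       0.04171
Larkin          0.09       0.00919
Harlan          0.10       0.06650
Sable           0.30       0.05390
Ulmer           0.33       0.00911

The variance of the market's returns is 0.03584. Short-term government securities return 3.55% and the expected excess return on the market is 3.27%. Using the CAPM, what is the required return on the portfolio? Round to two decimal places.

6.66%

β_Granby = 0.03946 / 0.03584 = 1.1010
β_Brixley = 0.04171 / 0.03584 = 1.1638
β_Larkin = 0.00919 / 0.03584 = 0.2564
β_Harlan = 0.06650 / 0.03584 = 1.8555
β_Sable = 0.05390 / 0.03584 = 1.5039
β_Ulmer = 0.00911 / 0.03584 = 0.2542
β_P = Σ w_i β_i = 0.04×1.1010 + 0.14×1.1638 + 0.09×0.2564 + 0.10×1.8555 + 0.30×1.5039 + 0.33×0.2542 = 0.9507
E(R_P) = R_f + β_P × MRP = 3.55% + 0.9507 × 3.27% = 6.66%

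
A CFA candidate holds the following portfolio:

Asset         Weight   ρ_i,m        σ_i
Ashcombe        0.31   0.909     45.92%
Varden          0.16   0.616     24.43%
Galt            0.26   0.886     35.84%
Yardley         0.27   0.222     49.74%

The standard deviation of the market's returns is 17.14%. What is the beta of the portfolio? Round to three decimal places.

1.551

β_Ashcombe = 0.909 × 45.92% / 17.14% = 2.4353
β_Varden = 0.616 × 24.43% / 17.14% = 0.8780
β_Galt = 0.886 × 35.84% / 17.14% = 1.8526
β_Yardley = 0.222 × 49.74% / 17.14% = 0.6442
β_P = Σ w_i β_i = 0.31×2.4353 + 0.16×0.8780 + 0.26×1.8526 + 0.27×0.6442 = 1.5510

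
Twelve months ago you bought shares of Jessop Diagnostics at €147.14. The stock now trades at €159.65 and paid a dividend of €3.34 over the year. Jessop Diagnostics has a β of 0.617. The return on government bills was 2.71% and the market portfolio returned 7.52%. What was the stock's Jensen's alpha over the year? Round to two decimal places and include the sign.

+5.09%

Realised HPR = (P1 + D1 − P0) / P0 = (159.65 + 3.34 − 147.14) / 147.14 = 15.85 / 147.14 = 10.7721%
MRP = 7.52% − 2.71% = 4.81%
CAPM required = R_f + β·MRP = 2.71% + 0.617 × 4.81% = 5.67777%
α = realised − required = 10.7721% − 5.67777% = +5.09%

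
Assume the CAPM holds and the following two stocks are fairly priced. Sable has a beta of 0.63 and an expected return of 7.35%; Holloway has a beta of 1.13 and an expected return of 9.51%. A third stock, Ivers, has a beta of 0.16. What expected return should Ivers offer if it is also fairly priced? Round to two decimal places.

MRP (SML slope) = (9.51% − 7.35%) / (1.13 − 0.63) = 2.16% / 0.50 = 4.3200%
R_f (intercept) = 7.35% − 0.63 × 4.3200% = 4.6284%
E(R_Ivers) = R_f + β × MRP = 4.6284% + 0.16 × 4.3200% = 5.32%

5.32%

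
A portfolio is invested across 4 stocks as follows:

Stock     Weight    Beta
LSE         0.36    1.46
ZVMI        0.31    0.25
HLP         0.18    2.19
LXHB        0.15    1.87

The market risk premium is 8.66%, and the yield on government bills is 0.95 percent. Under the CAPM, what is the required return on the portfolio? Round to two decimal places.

β_P = Σ w_i β_i = 0.36×1.46 + 0.31×0.25 + 0.18×2.19 + 0.15×1.87 = 1.2778
E(R_P) = R_f + β_P × MRP = 0.95% + 1.2778 × 8.66% = 12.02%

12.02%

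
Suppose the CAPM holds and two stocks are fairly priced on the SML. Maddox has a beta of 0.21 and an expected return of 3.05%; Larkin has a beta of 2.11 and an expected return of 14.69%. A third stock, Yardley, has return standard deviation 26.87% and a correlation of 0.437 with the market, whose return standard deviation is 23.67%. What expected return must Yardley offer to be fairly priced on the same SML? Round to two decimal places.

4.80%

MRP = (14.69% − 3.05%) / (2.11 − 0.21) = 6.1263%
R_f = 3.05% − 0.21 × 6.1263% = 1.7635%
β_Yardley = ρ·σ_i/σ_m = 0.437 × 26.87 / 23.67 = 0.4961
E(R_Yardley) = R_f + β × MRP = 1.7635% + 0.4961 × 6.1263% = 4.80%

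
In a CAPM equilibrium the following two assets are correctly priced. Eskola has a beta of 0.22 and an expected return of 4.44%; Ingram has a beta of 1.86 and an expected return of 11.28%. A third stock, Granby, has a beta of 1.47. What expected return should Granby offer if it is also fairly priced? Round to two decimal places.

MRP (SML slope) = (11.28% − 4.44%) / (1.86 − 0.22) = 6.84% / 1.64 = 4.1707%
R_f (intercept) = 4.44% − 0.22 × 4.1707% = 3.5224%
E(R_Granby) = R_f + β × MRP = 3.5224% + 1.47 × 4.1707% = 9.65%

9.65%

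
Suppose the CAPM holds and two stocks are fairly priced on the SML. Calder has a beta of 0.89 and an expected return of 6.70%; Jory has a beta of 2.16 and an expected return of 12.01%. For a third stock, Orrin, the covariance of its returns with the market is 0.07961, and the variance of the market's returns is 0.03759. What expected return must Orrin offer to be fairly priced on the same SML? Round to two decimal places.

MRP = (12.01% − 6.70%) / (2.16 − 0.89) = 4.1811%
R_f = 6.70% − 0.89 × 4.1811% = 2.9788%
β_Orrin = Cov / Var(R_m) = 0.07961 / 0.03759 = 2.1179
E(R_Orrin) = R_f + β × MRP = 2.9788% + 2.1179 × 4.1811% = 11.83%

11.83%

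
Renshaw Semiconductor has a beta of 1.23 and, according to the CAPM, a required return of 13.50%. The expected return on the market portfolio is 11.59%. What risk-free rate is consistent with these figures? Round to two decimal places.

3.29%

E(R) = R_f + β(E(R_m) − R_f) = R_f(1 − β) + β·E(R_m)
13.50% = R_f × (1 − 1.23) + 1.23 × 11.59%
13.50% = R_f × -0.23 + 14.2557%
R_f = (13.50% − 14.2557%) / -0.23 = 3.29%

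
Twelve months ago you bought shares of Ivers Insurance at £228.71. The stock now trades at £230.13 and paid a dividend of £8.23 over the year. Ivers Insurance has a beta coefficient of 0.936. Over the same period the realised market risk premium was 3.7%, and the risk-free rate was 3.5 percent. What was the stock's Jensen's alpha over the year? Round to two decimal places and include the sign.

Realised HPR = (P1 + D1 − P0) / P0 = (230.13 + 8.23 − 228.71) / 228.71 = 9.65 / 228.71 = 4.2193%
CAPM required = R_f + β·MRP = 3.5% + 0.936 × 3.7% = 6.9632%
α = realised − required = 4.2193% − 6.9632% = -2.74%

-2.74%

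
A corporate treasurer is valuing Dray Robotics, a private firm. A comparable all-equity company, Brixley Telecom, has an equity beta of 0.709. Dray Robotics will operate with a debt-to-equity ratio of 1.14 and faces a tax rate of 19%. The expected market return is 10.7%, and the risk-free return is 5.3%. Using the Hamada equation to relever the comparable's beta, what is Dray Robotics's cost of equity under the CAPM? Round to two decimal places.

β_L = β_U × [1 + (1 − t)(D/E)] = 0.709 × [1 + (1 − 0.19) × 1.14]
    = 0.709 × [1 + 0.81 × 1.14] = 0.709 × 1.9234 = 1.3637
MRP = 10.7% − 5.3% = 5.40%
E(R) = R_f + β_L × MRP = 5.3% + 1.3637 × 5.4% = 12.66%

12.66%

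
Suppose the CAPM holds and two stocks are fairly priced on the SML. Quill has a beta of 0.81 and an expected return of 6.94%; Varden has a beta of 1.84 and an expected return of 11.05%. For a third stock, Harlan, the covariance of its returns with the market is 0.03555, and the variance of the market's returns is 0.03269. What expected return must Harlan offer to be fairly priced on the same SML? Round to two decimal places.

MRP = (11.05% − 6.94%) / (1.84 − 0.81) = 3.9903%
R_f = 6.94% − 0.81 × 3.9903% = 3.7079%
β_Harlan = Cov / Var(R_m) = 0.03555 / 0.03269 = 1.0875
E(R_Harlan) = R_f + β × MRP = 3.7079% + 1.0875 × 3.9903% = 8.05%

8.05%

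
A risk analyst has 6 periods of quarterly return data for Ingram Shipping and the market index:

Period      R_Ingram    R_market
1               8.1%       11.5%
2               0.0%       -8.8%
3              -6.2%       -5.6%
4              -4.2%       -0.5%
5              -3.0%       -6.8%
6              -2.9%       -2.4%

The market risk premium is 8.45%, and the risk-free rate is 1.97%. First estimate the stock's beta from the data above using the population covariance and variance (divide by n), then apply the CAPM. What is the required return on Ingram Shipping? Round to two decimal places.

6.41%

Mean R_i = (8.1 + 0.0 − 6.2 − 4.2 − 3.0 − 2.9) / 6 = -1.3667%
Mean R_m = (11.5 − 8.8 − 5.6 − 0.5 − 6.8 − 2.4) / 6 = -2.1000%
Σ(R_i − R̄_i)(R_m − R̄_m) = 140.1100  ⇒  Cov = 140.1100 / 6 = 23.3517
Σ(R_m − R̄_m)² = 266.8400  ⇒  Var(R_m) = 266.8400 / 6 = 44.4733
β = Cov / Var(R_m) = 23.3517 / 44.4733 = 0.5251
E(R) = R_f + β × MRP = 1.97% + 0.5251 × 8.45% = 6.41%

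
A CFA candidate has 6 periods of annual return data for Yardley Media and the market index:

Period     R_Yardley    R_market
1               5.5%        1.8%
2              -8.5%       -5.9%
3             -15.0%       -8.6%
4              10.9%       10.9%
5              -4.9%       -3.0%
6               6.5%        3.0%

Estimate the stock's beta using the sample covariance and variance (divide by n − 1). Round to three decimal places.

1.371

Mean R_i = (5.5 − 8.5 − 15.0 + 10.9 − 4.9 + 6.5) / 6 = -0.9167%
Mean R_m = (1.8 − 5.9 − 8.6 + 10.9 − 3.0 + 3.0) / 6 = -0.3000%
Σ(R_i − R̄_i)(R_m − R̄_m) = 340.4100  ⇒  Cov = 340.4100 / 5 = 68.0820
Σ(R_m − R̄_m)² = 248.2800  ⇒  Var(R_m) = 248.2800 / 5 = 49.6560
β = Cov / Var(R_m) = 68.0820 / 49.6560 = 1.3711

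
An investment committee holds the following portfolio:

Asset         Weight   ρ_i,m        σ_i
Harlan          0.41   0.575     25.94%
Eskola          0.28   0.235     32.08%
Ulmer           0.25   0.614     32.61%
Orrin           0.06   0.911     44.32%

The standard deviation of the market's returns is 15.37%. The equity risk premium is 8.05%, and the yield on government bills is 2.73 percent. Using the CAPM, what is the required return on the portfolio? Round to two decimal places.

10.93%

β_Harlan = 0.575 × 25.94% / 15.37% = 0.9704
β_Eskola = 0.235 × 32.08% / 15.37% = 0.4905
β_Ulmer = 0.614 × 32.61% / 15.37% = 1.3027
β_Orrin = 0.911 × 44.32% / 15.37% = 2.6269
β_P = Σ w_i β_i = 0.41×0.9704 + 0.28×0.4905 + 0.25×1.3027 + 0.06×2.6269 = 1.0185
E(R_P) = R_f + β_P × MRP = 2.73% + 1.0185 × 8.05% = 10.93%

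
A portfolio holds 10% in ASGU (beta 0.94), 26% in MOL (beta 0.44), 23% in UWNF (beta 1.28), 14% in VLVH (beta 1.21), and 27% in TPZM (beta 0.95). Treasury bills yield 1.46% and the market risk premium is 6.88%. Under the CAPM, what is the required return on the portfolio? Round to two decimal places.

7.85%

β_P = Σ w_i β_i = 0.10×0.94 + 0.26×0.44 + 0.23×1.28 + 0.14×1.21 + 0.27×0.95 = 0.9287
E(R_P) = R_f + β_P × MRP = 1.46% + 0.9287 × 6.88% = 7.85%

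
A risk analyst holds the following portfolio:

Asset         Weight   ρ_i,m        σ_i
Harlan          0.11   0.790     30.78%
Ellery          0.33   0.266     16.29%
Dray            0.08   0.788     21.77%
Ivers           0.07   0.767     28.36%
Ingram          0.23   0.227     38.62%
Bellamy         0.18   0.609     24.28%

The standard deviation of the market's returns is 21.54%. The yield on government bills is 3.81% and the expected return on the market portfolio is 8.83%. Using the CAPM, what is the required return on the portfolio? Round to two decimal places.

6.53%

β_Harlan = 0.790 × 30.78% / 21.54% = 1.1289
β_Ellery = 0.266 × 16.29% / 21.54% = 0.2012
β_Dray = 0.788 × 21.77% / 21.54% = 0.7964
β_Ivers = 0.767 × 28.36% / 21.54% = 1.0098
β_Ingram = 0.227 × 38.62% / 21.54% = 0.4070
β_Bellamy = 0.609 × 24.28% / 21.54% = 0.6865
β_P = Σ w_i β_i = 0.11×1.1289 + 0.33×0.2012 + 0.08×0.7964 + 0.07×1.0098 + 0.23×0.4070 + 0.18×0.6865 = 0.5422
MRP = 8.83% − 3.81% = 5.02%
E(R_P) = R_f + β_P × MRP = 3.81% + 0.5422 × 5.02% = 6.53%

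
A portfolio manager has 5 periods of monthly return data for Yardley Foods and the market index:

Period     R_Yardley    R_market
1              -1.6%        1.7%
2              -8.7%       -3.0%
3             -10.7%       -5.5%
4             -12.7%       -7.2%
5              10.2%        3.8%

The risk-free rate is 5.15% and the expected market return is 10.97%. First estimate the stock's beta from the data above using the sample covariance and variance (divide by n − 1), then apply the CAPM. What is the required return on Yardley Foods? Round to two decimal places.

Mean R_i = (-1.6 − 8.7 − 10.7 − 12.7 + 10.2) / 5 = -4.7000%
Mean R_m = (1.7 − 3.0 − 5.5 − 7.2 + 3.8) / 5 = -2.0400%
Σ(R_i − R̄_i)(R_m − R̄_m) = 164.4900  ⇒  Cov = 164.4900 / 4 = 41.1225
Σ(R_m − R̄_m)² = 87.6120  ⇒  Var(R_m) = 87.6120 / 4 = 21.9030
β = Cov / Var(R_m) = 41.1225 / 21.9030 = 1.8775
MRP = 10.97% − 5.15% = 5.82%
E(R) = R_f + β × MRP = 5.15% + 1.8775 × 5.82% = 16.08%

16.08%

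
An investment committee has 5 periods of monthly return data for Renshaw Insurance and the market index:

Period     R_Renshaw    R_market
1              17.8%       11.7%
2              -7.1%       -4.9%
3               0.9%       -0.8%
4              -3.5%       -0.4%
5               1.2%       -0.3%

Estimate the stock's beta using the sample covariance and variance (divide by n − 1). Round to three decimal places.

Mean R_i = (17.8 − 7.1 + 0.9 − 3.5 + 1.2) / 5 = 1.8600%
Mean R_m = (11.7 − 4.9 − 0.8 − 0.4 − 0.3) / 5 = 1.0600%
Σ(R_i − R̄_i)(R_m − R̄_m) = 233.5120  ⇒  Cov = 233.5120 / 4 = 58.3780
Σ(R_m − R̄_m)² = 156.1720  ⇒  Var(R_m) = 156.1720 / 4 = 39.0430
β = Cov / Var(R_m) = 58.3780 / 39.0430 = 1.4952

1.495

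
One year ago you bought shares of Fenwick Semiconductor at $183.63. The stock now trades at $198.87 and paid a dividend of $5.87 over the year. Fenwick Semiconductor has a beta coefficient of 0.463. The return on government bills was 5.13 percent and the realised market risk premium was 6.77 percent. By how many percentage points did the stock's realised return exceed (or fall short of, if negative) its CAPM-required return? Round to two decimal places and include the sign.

+3.23%

Realised HPR = (P1 + D1 − P0) / P0 = (198.87 + 5.87 − 183.63) / 183.63 = 21.11 / 183.63 = 11.4959%
CAPM required = R_f + β·MRP = 5.13% + 0.463 × 6.77% = 8.26451%
α = realised − required = 11.4959% − 8.26451% = +3.23%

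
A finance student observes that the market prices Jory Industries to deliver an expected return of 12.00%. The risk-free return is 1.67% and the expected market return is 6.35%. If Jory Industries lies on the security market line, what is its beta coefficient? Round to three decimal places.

2.207

MRP = 6.35% − 1.67% = 4.68%
β = (E(R) − R_f) / MRP = (12.00% − 1.67%) / 4.68% = 10.33% / 4.68% = 2.207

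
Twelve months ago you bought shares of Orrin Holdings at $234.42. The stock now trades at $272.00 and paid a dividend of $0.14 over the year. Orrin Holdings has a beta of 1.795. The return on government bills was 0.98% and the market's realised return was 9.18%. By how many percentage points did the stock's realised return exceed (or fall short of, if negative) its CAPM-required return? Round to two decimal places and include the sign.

Realised HPR = (P1 + D1 − P0) / P0 = (272.00 + 0.14 − 234.42) / 234.42 = 37.72 / 234.42 = 16.0908%
MRP = 9.18% − 0.98% = 8.20%
CAPM required = R_f + β·MRP = 0.98% + 1.795 × 8.20% = 15.69900%
α = realised − required = 16.0908% − 15.69900% = +0.39%

+0.39%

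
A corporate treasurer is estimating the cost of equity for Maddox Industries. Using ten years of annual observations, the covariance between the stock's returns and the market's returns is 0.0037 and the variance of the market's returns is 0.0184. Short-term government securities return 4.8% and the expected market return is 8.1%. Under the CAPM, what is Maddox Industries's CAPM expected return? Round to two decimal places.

β = Cov(R_i, R_m) / Var(R_m) = 0.0037 / 0.0184 = 0.2011
MRP = 8.1% − 4.8% = 3.30%
E(R) = R_f + β × MRP = 4.8% + 0.2011 × 3.3% = 5.46%

5.46%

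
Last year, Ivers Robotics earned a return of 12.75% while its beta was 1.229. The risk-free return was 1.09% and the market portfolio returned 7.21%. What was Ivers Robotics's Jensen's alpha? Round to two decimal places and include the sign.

Market excess return = 7.21% − 1.09% = 6.12%
CAPM benchmark = R_f + β(R_m − R_f) = 1.09% + 1.229 × 6.12% = 8.61148%
α = actual − benchmark = 12.75% − 8.61148% = +4.14%

+4.14%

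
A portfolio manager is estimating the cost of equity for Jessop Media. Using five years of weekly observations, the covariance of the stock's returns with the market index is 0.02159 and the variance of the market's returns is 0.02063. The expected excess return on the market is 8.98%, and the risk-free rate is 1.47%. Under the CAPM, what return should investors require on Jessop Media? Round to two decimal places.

10.87%

β = Cov(R_i, R_m) / Var(R_m) = 0.02159 / 0.02063 = 1.0465
E(R) = R_f + β × MRP = 1.47% + 1.0465 × 8.98% = 10.87%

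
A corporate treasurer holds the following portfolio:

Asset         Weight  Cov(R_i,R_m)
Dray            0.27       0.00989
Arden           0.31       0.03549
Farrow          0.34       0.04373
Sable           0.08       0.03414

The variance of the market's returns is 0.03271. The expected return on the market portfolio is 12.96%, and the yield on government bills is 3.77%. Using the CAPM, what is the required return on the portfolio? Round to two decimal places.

β_Dray = 0.00989 / 0.03271 = 0.3024
β_Arden = 0.03549 / 0.03271 = 1.0850
β_Farrow = 0.04373 / 0.03271 = 1.3369
β_Sable = 0.03414 / 0.03271 = 1.0437
β_P = Σ w_i β_i = 0.27×0.3024 + 0.31×1.0850 + 0.34×1.3369 + 0.08×1.0437 = 0.9560
MRP = 12.96% − 3.77% = 9.19%
E(R_P) = R_f + β_P × MRP = 3.77% + 0.9560 × 9.19% = 12.56%

12.56%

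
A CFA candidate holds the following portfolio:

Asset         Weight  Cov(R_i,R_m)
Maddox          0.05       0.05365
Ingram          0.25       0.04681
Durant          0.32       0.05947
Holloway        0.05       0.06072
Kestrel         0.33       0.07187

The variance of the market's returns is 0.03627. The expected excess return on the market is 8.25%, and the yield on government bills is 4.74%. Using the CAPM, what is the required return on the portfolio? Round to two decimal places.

18.43%

β_Maddox = 0.05365 / 0.03627 = 1.4792
β_Ingram = 0.04681 / 0.03627 = 1.2906
β_Durant = 0.05947 / 0.03627 = 1.6396
β_Holloway = 0.06072 / 0.03627 = 1.6741
β_Kestrel = 0.07187 / 0.03627 = 1.9815
β_P = Σ w_i β_i = 0.05×1.4792 + 0.25×1.2906 + 0.32×1.6396 + 0.05×1.6741 + 0.33×1.9815 = 1.6589
E(R_P) = R_f + β_P × MRP = 4.74% + 1.6589 × 8.25% = 18.43%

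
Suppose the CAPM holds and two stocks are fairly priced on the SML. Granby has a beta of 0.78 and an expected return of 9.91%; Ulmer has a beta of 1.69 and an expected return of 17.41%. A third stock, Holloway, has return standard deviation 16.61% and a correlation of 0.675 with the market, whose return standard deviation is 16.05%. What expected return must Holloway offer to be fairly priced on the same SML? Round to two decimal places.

MRP = (17.41% − 9.91%) / (1.69 − 0.78) = 8.2418%
R_f = 9.91% − 0.78 × 8.2418% = 3.4814%
β_Holloway = ρ·σ_i/σ_m = 0.675 × 16.61 / 16.05 = 0.6986
E(R_Holloway) = R_f + β × MRP = 3.4814% + 0.6986 × 8.2418% = 9.24%

9.24%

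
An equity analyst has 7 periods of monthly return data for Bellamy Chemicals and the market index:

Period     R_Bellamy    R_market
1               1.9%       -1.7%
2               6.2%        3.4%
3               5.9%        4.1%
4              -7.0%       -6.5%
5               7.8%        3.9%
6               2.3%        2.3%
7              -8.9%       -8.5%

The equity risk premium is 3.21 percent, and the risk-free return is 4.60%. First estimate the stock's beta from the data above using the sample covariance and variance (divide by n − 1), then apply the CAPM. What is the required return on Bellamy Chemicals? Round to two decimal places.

Mean R_i = (1.9 + 6.2 + 5.9 − 7.0 + 7.8 + 2.3 − 8.9) / 7 = 1.1714%
Mean R_m = (-1.7 + 3.4 + 4.1 − 6.5 + 3.9 + 2.3 − 8.5) / 7 = -0.4286%
Σ(R_i − R̄_i)(R_m − R̄_m) = 202.4143  ⇒  Cov = 202.4143 / 6 = 33.7357
Σ(R_m − R̄_m)² = 164.9743  ⇒  Var(R_m) = 164.9743 / 6 = 27.4957
β = Cov / Var(R_m) = 33.7357 / 27.4957 = 1.2269
E(R) = R_f + β × MRP = 4.60% + 1.2269 × 3.21% = 8.54%

8.54%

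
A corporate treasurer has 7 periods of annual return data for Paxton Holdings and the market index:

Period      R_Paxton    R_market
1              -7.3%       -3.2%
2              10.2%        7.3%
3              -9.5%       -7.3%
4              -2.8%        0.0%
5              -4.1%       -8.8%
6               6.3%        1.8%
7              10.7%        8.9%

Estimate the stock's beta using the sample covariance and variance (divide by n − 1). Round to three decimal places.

Mean R_i = (-7.3 + 10.2 − 9.5 − 2.8 − 4.1 + 6.3 + 10.7) / 7 = 0.5000%
Mean R_m = (-3.2 + 7.3 − 7.3 + 0.0 − 8.8 + 1.8 + 8.9) / 7 = -0.1857%
Σ(R_i − R̄_i)(R_m − R̄_m) = 310.4700  ⇒  Cov = 310.4700 / 6 = 51.7450
Σ(R_m − R̄_m)² = 276.4686  ⇒  Var(R_m) = 276.4686 / 6 = 46.0781
β = Cov / Var(R_m) = 51.7450 / 46.0781 = 1.1230

1.123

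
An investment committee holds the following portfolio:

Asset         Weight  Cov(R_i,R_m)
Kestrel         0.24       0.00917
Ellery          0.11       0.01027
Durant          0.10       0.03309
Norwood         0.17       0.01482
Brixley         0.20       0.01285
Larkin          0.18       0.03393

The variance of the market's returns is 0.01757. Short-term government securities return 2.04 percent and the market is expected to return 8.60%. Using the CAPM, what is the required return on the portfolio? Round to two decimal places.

β_Kestrel = 0.00917 / 0.01757 = 0.5219
β_Ellery = 0.01027 / 0.01757 = 0.5845
β_Durant = 0.03309 / 0.01757 = 1.8833
β_Norwood = 0.01482 / 0.01757 = 0.8435
β_Brixley = 0.01285 / 0.01757 = 0.7314
β_Larkin = 0.03393 / 0.01757 = 1.9311
β_P = Σ w_i β_i = 0.24×0.5219 + 0.11×0.5845 + 0.10×1.8833 + 0.17×0.8435 + 0.20×0.7314 + 0.18×1.9311 = 1.0152
MRP = 8.60% − 2.04% = 6.56%
E(R_P) = R_f + β_P × MRP = 2.04% + 1.0152 × 6.56% = 8.70%

8.70%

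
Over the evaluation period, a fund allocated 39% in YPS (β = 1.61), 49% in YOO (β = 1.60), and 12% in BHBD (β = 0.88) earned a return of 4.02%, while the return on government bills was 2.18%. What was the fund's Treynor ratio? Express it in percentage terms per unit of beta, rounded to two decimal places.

β_P = 0.39×1.61 + 0.49×1.60 + 0.12×0.88 = 1.5175
Treynor = (R_P − R_f) / β_P = (4.02% − 2.18%) / 1.5175 = 1.84% / 1.5175 = 1.21%

1.21%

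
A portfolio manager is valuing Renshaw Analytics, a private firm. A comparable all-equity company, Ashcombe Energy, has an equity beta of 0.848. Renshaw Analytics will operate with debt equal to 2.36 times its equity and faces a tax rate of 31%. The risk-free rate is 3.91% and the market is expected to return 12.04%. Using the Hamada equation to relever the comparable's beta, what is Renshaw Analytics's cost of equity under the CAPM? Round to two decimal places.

22.03%

β_L = β_U × [1 + (1 − t)(D/E)] = 0.848 × [1 + (1 − 0.31) × 2.36]
    = 0.848 × [1 + 0.69 × 2.36] = 0.848 × 2.6284 = 2.2289
MRP = 12.04% − 3.91% = 8.13%
E(R) = R_f + β_L × MRP = 3.91% + 2.2289 × 8.13% = 22.03%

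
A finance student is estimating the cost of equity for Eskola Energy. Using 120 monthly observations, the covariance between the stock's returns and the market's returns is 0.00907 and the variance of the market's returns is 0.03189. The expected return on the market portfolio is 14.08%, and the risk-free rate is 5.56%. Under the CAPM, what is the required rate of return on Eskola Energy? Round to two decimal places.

β = Cov(R_i, R_m) / Var(R_m) = 0.00907 / 0.03189 = 0.2844
MRP = 14.08% − 5.56% = 8.52%
E(R) = R_f + β × MRP = 5.56% + 0.2844 × 8.52% = 7.98%

7.98%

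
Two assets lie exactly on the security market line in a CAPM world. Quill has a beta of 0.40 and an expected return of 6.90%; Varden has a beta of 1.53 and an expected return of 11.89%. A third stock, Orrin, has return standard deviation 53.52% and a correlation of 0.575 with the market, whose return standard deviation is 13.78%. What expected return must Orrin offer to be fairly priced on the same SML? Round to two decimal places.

MRP = (11.89% − 6.90%) / (1.53 − 0.40) = 4.4159%
R_f = 6.90% − 0.40 × 4.4159% = 5.1336%
β_Orrin = ρ·σ_i/σ_m = 0.575 × 53.52 / 13.78 = 2.2332
E(R_Orrin) = R_f + β × MRP = 5.1336% + 2.2332 × 4.4159% = 15.00%

15.00%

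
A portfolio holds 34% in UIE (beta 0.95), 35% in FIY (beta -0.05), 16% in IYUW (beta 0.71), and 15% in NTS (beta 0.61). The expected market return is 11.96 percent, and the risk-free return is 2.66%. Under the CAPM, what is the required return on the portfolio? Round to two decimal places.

β_P = Σ w_i β_i = 0.34×0.95 + 0.35×-0.05 + 0.16×0.71 + 0.15×0.61 = 0.5106
MRP = 11.96% − 2.66% = 9.30%
E(R_P) = R_f + β_P × MRP = 2.66% + 0.5106 × 9.30% = 7.41%

7.41%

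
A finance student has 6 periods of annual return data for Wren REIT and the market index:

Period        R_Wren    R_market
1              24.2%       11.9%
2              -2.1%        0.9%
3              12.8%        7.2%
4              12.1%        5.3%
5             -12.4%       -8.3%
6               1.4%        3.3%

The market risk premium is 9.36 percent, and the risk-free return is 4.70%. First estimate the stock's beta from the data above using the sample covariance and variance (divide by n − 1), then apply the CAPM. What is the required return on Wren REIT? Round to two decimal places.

Mean R_i = (24.2 − 2.1 + 12.8 + 12.1 − 12.4 + 1.4) / 6 = 6.0000%
Mean R_m = (11.9 + 0.9 + 7.2 + 5.3 − 8.3 + 3.3) / 6 = 3.3833%
Σ(R_i − R̄_i)(R_m − R̄_m) = 428.1200  ⇒  Cov = 428.1200 / 5 = 85.6240
Σ(R_m − R̄_m)² = 233.4483  ⇒  Var(R_m) = 233.4483 / 5 = 46.6897
β = Cov / Var(R_m) = 85.6240 / 46.6897 = 1.8339
E(R) = R_f + β × MRP = 4.70% + 1.8339 × 9.36% = 21.87%

21.87%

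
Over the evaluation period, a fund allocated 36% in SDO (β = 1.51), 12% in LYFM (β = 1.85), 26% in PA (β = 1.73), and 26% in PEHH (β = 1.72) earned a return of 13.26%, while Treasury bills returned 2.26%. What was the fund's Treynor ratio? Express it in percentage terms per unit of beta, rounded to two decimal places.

β_P = 0.36×1.51 + 0.12×1.85 + 0.26×1.73 + 0.26×1.72 = 1.6626
Treynor = (R_P − R_f) / β_P = (13.26% − 2.26%) / 1.6626 = 11.00% / 1.6626 = 6.62%

6.62%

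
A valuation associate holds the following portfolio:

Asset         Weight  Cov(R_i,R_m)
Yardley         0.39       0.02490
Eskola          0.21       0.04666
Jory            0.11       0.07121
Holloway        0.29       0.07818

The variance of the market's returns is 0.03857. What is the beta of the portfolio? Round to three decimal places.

1.297

β_Yardley = 0.02490 / 0.03857 = 0.6456
β_Eskola = 0.04666 / 0.03857 = 1.2097
β_Jory = 0.07121 / 0.03857 = 1.8463
β_Holloway = 0.07818 / 0.03857 = 2.0270
β_P = Σ w_i β_i = 0.39×0.6456 + 0.21×1.2097 + 0.11×1.8463 + 0.29×2.0270 = 1.2967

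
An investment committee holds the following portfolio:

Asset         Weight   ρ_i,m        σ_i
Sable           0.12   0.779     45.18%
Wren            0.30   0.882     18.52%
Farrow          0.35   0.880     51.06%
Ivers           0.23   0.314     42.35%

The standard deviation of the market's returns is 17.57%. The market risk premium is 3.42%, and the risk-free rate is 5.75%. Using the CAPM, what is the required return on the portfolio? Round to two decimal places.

11.18%

β_Sable = 0.779 × 45.18% / 17.57% = 2.0031
β_Wren = 0.882 × 18.52% / 17.57% = 0.9297
β_Farrow = 0.880 × 51.06% / 17.57% = 2.5574
β_Ivers = 0.314 × 42.35% / 17.57% = 0.7569
β_P = Σ w_i β_i = 0.12×2.0031 + 0.30×0.9297 + 0.35×2.5574 + 0.23×0.7569 = 1.5885
E(R_P) = R_f + β_P × MRP = 5.75% + 1.5885 × 3.42% = 11.18%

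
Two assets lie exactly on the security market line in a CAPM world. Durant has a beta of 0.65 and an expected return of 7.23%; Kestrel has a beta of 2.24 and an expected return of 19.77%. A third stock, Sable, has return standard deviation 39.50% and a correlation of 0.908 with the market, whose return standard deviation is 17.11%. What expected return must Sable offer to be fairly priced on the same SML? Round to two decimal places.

18.64%

MRP = (19.77% − 7.23%) / (2.24 − 0.65) = 7.8868%
R_f = 7.23% − 0.65 × 7.8868% = 2.1036%
β_Sable = ρ·σ_i/σ_m = 0.908 × 39.50 / 17.11 = 2.0962
E(R_Sable) = R_f + β × MRP = 2.1036% + 2.0962 × 7.8868% = 18.64%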